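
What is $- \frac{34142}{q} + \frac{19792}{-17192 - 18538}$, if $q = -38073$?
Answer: $\frac{77725474}{226724715} \approx 0.34282$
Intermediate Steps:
$- \frac{34142}{q} + \frac{19792}{-17192 - 18538} = - \frac{34142}{-38073} + \frac{19792}{-17192 - 18538} = \left(-34142\right) \left(- \frac{1}{38073}\right) + \frac{19792}{-17192 - 18538} = \frac{34142}{38073} + \frac{19792}{-35730} = \frac{34142}{38073} + 19792 \left(- \frac{1}{35730}\right) = \frac{34142}{38073} - \frac{9896}{17865} = \frac{77725474}{226724715}$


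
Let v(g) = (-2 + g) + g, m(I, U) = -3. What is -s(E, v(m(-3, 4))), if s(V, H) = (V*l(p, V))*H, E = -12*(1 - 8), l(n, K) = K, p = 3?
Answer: 56448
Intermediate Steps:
v(g) = -2 + 2*g
E = 84 (E = -12*(-7) = 84)
s(V, H) = H*V² (s(V, H) = (V*V)*H = V²*H = H*V²)
-s(E, v(m(-3, 4))) = -(-2 + 2*(-3))*84² = -(-2 - 6)*7056 = -(-8)*7056 = -1*(-56448) = 56448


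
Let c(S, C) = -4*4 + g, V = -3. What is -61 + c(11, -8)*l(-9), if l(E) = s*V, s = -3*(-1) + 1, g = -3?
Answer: 167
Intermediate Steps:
s = 4 (s = 3 + 1 = 4)
c(S, C) = -19 (c(S, C) = -4*4 - 3 = -16 - 3 = -19)
l(E) = -12 (l(E) = 4*(-3) = -12)
-61 + c(11, -8)*l(-9) = -61 - 19*(-12) = -61 + 228 = 167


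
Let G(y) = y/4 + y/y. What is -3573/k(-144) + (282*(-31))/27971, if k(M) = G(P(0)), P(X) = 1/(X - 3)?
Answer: -1199380758/307681 ≈ -3898.1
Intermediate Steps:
P(X) = 1/(-3 + X)
G(y) = 1 + y/4 (G(y) = y*(¼) + 1 = y/4 + 1 = 1 + y/4)
k(M) = 11/12 (k(M) = 1 + 1/(4*(-3 + 0)) = 1 + (¼)/(-3) = 1 + (¼)*(-⅓) = 1 - 1/12 = 11/12)
-3573/k(-144) + (282*(-31))/27971 = -3573/11/12 + (282*(-31))/27971 = -3573*12/11 - 8742*1/27971 = -42876/11 - 8742/27971 = -1199380758/307681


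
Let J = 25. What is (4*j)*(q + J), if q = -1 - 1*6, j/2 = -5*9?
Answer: -6480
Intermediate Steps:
j = -90 (j = 2*(-5*9) = 2*(-45) = -90)
q = -7 (q = -1 - 6 = -7)
(4*j)*(q + J) = (4*(-90))*(-7 + 25) = -360*18 = -6480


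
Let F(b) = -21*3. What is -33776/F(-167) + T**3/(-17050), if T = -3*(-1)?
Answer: 575879099/1074150 ≈ 536.13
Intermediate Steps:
T = 3
F(b) = -63
-33776/F(-167) + T**3/(-17050) = -33776/(-63) + 3**3/(-17050) = -33776*(-1/63) + 27*(-1/17050) = 33776/63 - 27/17050 = 575879099/1074150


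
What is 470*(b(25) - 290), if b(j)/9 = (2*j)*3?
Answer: 498200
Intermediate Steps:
b(j) = 54*j (b(j) = 9*((2*j)*3) = 9*(6*j) = 54*j)
470*(b(25) - 290) = 470*(54*25 - 290) = 470*(1350 - 290) = 470*1060 = 498200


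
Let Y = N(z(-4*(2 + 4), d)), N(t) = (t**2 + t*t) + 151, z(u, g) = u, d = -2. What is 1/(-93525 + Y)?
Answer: -1/92222 ≈ -1.0843e-5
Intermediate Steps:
N(t) = 151 + 2*t**2 (N(t) = (t**2 + t**2) + 151 = 2*t**2 + 151 = 151 + 2*t**2)
Y = 1303 (Y = 151 + 2*(-4*(2 + 4))**2 = 151 + 2*(-4*6)**2 = 151 + 2*(-24)**2 = 151 + 2*576 = 151 + 1152 = 1303)
1/(-93525 + Y) = 1/(-93525 + 1303) = 1/(-92222) = -1/92222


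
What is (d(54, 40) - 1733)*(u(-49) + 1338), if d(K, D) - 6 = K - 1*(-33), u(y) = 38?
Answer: -2256640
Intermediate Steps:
d(K, D) = 39 + K (d(K, D) = 6 + (K - 1*(-33)) = 6 + (K + 33) = 6 + (33 + K) = 39 + K)
(d(54, 40) - 1733)*(u(-49) + 1338) = ((39 + 54) - 1733)*(38 + 1338) = (93 - 1733)*1376 = -1640*1376 = -2256640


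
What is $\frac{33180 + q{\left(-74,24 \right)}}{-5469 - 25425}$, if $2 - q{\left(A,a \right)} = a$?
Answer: $- \frac{16579}{15447} \approx -1.0733$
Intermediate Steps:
$q{\left(A,a \right)} = 2 - a$
$\frac{33180 + q{\left(-74,24 \right)}}{-5469 - 25425} = \frac{33180 + \left(2 - 24\right)}{-5469 - 25425} = \frac{33180 + \left(2 - 24\right)}{-30894} = \left(33180 - 22\right) \left(- \frac{1}{30894}\right) = 33158 \left(- \frac{1}{30894}\right) = - \frac{16579}{15447}$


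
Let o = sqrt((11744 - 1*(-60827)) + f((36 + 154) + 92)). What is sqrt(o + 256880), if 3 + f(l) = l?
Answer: sqrt(256880 + 5*sqrt(2914)) ≈ 507.10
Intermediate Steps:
f(l) = -3 + l
o = 5*sqrt(2914) (o = sqrt((11744 - 1*(-60827)) + (-3 + ((36 + 154) + 92))) = sqrt((11744 + 60827) + (-3 + (190 + 92))) = sqrt(72571 + (-3 + 282)) = sqrt(72571 + 279) = sqrt(72850) = 5*sqrt(2914) ≈ 269.91)
sqrt(o + 256880) = sqrt(5*sqrt(2914) + 256880) = sqrt(256880 + 5*sqrt(2914))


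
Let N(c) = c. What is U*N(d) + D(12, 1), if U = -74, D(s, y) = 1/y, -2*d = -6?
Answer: -221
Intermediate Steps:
d = 3 (d = -1/2*(-6) = 3)
U*N(d) + D(12, 1) = -74*3 + 1/1 = -222 + 1 = -221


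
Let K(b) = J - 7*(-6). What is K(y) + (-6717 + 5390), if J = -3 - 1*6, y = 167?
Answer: -1294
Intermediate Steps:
J = -9 (J = -3 - 6 = -9)
K(b) = 33 (K(b) = -9 - 7*(-6) = -9 + 42 = 33)
K(y) + (-6717 + 5390) = 33 + (-6717 + 5390) = 33 - 1327 = -1294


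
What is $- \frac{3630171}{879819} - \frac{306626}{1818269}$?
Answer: $- \frac{2290134258231}{533249204437} \approx -4.2947$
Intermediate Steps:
$- \frac{3630171}{879819} - \frac{306626}{1818269} = \left(-3630171\right) \frac{1}{879819} - \frac{306626}{1818269} = - \frac{1210057}{293273} - \frac{306626}{1818269} = - \frac{2290134258231}{533249204437}$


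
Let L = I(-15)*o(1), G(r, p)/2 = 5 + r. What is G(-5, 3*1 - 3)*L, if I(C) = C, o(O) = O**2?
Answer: 0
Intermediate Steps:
G(r, p) = 10 + 2*r (G(r, p) = 2*(5 + r) = 10 + 2*r)
L = -15 (L = -15*1**2 = -15*1 = -15)
G(-5, 3*1 - 3)*L = (10 + 2*(-5))*(-15) = (10 - 10)*(-15) = 0*(-15) = 0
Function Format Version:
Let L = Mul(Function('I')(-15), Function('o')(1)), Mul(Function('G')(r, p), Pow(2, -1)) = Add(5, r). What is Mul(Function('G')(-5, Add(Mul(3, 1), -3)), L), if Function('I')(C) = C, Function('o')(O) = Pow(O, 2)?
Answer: 0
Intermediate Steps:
Function('G')(r, p) = Add(10, Mul(2, r)) (Function('G')(r, p) = Mul(2, Add(5, r)) = Add(10, Mul(2, r)))
L = -15 (L = Mul(-15, Pow(1, 2)) = Mul(-15, 1) = -15)
Mul(Function('G')(-5, Add(Mul(3, 1), -3)), L) = Mul(Add(10, Mul(2, -5)), -15) = Mul(Add(10, -10), -15) = Mul(0, -15) = 0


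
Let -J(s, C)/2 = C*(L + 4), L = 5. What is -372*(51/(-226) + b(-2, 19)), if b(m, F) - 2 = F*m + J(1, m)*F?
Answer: -27229842/113 ≈ -2.4097e+5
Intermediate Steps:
J(s, C) = -18*C (J(s, C) = -2*C*(5 + 4) = -2*C*9 = -18*C)
b(m, F) = 2 - 17*F*m (b(m, F) = 2 + (F*m + (-18*m)*F) = 2 + (F*m - 18*F*m) = 2 - 17*F*m)
-372*(51/(-226) + b(-2, 19)) = -372*(51/(-226) + (2 - 17*19*(-2))) = -372*(51*(-1/226) + (2 + 646)) = -372*(-51/226 + 648) = -372*146397/226 = -27229842/113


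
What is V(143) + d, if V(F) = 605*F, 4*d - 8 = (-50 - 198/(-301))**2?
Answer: 7893672193/90601 ≈ 87126.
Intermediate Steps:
d = 55326678/90601 (d = 2 + (-50 - 198/(-301))**2/4 = 2 + (-50 - 198*(-1/301))**2/4 = 2 + (-50 + 198/301)**2/4 = 2 + (-14852/301)**2/4 = 2 + (1/4)*(220581904/90601) = 2 + 55145476/90601 = 55326678/90601 ≈ 610.66)
V(143) + d = 605*143 + 55326678/90601 = 86515 + 55326678/90601 = 7893672193/90601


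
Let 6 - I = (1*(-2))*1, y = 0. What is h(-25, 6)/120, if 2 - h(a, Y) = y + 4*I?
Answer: -¼ ≈ -0.25000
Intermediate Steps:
I = 8 (I = 6 - 1*(-2) = 6 + 2 = 8)
h(a, Y) = -30 (h(a, Y) = 2 - (0 + 4*8) = 2 - (0 + 32) = 2 - 1*32 = 2 - 32 = -30)
h(-25, 6)/120 = -30/120 = -30*1/120 = -¼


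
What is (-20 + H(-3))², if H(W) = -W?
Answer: 289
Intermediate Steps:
(-20 + H(-3))² = (-20 - 1*(-3))² = (-20 + 3)² = (-17)² = 289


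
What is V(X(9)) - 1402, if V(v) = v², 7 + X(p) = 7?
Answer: -1402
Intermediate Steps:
X(p) = 0 (X(p) = -7 + 7 = 0)
V(X(9)) - 1402 = 0² - 1402 = 0 - 1402 = -1402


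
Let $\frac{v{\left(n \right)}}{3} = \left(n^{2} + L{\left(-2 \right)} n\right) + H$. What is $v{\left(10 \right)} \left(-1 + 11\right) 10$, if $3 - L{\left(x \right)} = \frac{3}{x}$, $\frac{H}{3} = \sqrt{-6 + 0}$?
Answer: $43500 + 900 i \sqrt{6} \approx 43500.0 + 2204.5 i$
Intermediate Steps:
$H = 3 i \sqrt{6}$ ($H = 3 \sqrt{-6 + 0} = 3 \sqrt{-6} = 3 i \sqrt{6} \approx 7.3485 i$)
$L{\left(x \right)} = 3 - \frac{3}{x}$
$v{\left(n \right)} = 3 n^{2} + \frac{27 n}{2} + 9 i \sqrt{6}$ ($v{\left(n \right)} = 3 \left(\left(n^{2} + \left(3 - \frac{3}{-2}\right) n\right) + 3 i \sqrt{6}\right) = 3 \left(\left(n^{2} + \left(3 - - \frac{3}{2}\right) n\right) + 3 i \sqrt{6}\right) = 3 \left(\left(n^{2} + \left(3 + \frac{3}{2}\right) n\right) + 3 i \sqrt{6}\right) = 3 \left(\left(n^{2} + \frac{9 n}{2}\right) + 3 i \sqrt{6}\right) = 3 \left(n^{2} + \frac{9 n}{2} + 3 i \sqrt{6}\right) = 3 n^{2} + \frac{27 n}{2} + 9 i \sqrt{6}$)
$v{\left(10 \right)} \left(-1 + 11\right) 10 = \left(3 \cdot 10^{2} + \frac{27}{2} \cdot 10 + 9 i \sqrt{6}\right) \left(-1 + 11\right) 10 = \left(3 \cdot 100 + 135 + 9 i \sqrt{6}\right) 10 \cdot 10 = \left(300 + 135 + 9 i \sqrt{6}\right) 100 = \left(435 + 9 i \sqrt{6}\right) 100 = 43500 + 900 i \sqrt{6}$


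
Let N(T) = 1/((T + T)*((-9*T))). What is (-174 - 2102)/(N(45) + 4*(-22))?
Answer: 82960200/3207601 ≈ 25.864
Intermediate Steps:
N(T) = -1/(18*T²) (N(T) = (-1/(9*T))/((2*T)) = (1/(2*T))*(-1/(9*T)) = -1/(18*T²))
(-174 - 2102)/(N(45) + 4*(-22)) = (-174 - 2102)/(-1/18/45² + 4*(-22)) = -2276/(-1/18*1/2025 - 88) = -2276/(-1/36450 - 88) = -2276/(-3207601/36450) = -2276*(-36450/3207601) = 82960200/3207601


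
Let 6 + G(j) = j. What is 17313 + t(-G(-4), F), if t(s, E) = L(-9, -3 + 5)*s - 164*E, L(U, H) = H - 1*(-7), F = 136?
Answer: -4901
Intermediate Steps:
G(j) = -6 + j
L(U, H) = 7 + H (L(U, H) = H + 7 = 7 + H)
t(s, E) = -164*E + 9*s (t(s, E) = (7 + (-3 + 5))*s - 164*E = (7 + 2)*s - 164*E = 9*s - 164*E = -164*E + 9*s)
17313 + t(-G(-4), F) = 17313 + (-164*136 + 9*(-(-6 - 4))) = 17313 + (-22304 + 9*(-1*(-10))) = 17313 + (-22304 + 9*10) = 17313 + (-22304 + 90) = 17313 - 22214 = -4901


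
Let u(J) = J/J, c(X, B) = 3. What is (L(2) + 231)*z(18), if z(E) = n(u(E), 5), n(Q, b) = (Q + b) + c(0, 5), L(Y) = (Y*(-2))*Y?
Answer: 2007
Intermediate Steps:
u(J) = 1
L(Y) = -2*Y² (L(Y) = (-2*Y)*Y = -2*Y²)
n(Q, b) = 3 + Q + b (n(Q, b) = (Q + b) + 3 = 3 + Q + b)
z(E) = 9 (z(E) = 3 + 1 + 5 = 9)
(L(2) + 231)*z(18) = (-2*2² + 231)*9 = (-2*4 + 231)*9 = (-8 + 231)*9 = 223*9 = 2007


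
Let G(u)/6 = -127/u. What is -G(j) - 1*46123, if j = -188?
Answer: -4335943/94 ≈ -46127.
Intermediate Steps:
G(u) = -762/u (G(u) = 6*(-127/u) = -762/u)
-G(j) - 1*46123 = -(-762)/(-188) - 1*46123 = -(-762)*(-1)/188 - 46123 = -1*381/94 - 46123 = -381/94 - 46123 = -4335943/94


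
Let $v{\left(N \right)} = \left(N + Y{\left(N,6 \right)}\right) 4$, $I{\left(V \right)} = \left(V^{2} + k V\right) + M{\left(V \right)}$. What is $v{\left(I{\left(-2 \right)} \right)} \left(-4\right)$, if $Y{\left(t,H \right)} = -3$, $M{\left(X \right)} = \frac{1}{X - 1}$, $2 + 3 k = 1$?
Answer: $- \frac{64}{3} \approx -21.333$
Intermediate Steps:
$k = - \frac{1}{3}$ ($k = - \frac{2}{3} + \frac{1}{3} \cdot 1 = - \frac{2}{3} + \frac{1}{3} = - \frac{1}{3} \approx -0.33333$)
$M{\left(X \right)} = \frac{1}{-1 + X}$
$I{\left(V \right)} = V^{2} + \frac{1}{-1 + V} - \frac{V}{3}$ ($I{\left(V \right)} = \left(V^{2} - \frac{V}{3}\right) + \frac{1}{-1 + V} = V^{2} + \frac{1}{-1 + V} - \frac{V}{3}$)
$v{\left(N \right)} = -12 + 4 N$ ($v{\left(N \right)} = \left(N - 3\right) 4 = \left(-3 + N\right) 4 = -12 + 4 N$)
$v{\left(I{\left(-2 \right)} \right)} \left(-4\right) = \left(-12 + 4 \frac{3 - 2 \left(-1 - 2\right) \left(-1 + 3 \left(-2\right)\right)}{3 \left(-1 - 2\right)}\right) \left(-4\right) = \left(-12 + 4 \frac{3 - - 6 \left(-1 - 6\right)}{3 \left(-3\right)}\right) \left(-4\right) = \left(-12 + 4 \cdot \frac{1}{3} \left(- \frac{1}{3}\right) \left(3 - \left(-6\right) \left(-7\right)\right)\right) \left(-4\right) = \left(-12 + 4 \cdot \frac{1}{3} \left(- \frac{1}{3}\right) \left(3 - 42\right)\right) \left(-4\right) = \left(-12 + 4 \cdot \frac{1}{3} \left(- \frac{1}{3}\right) \left(-39\right)\right) \left(-4\right) = \left(-12 + 4 \cdot \frac{13}{3}\right) \left(-4\right) = \left(-12 + \frac{52}{3}\right) \left(-4\right) = \frac{16}{3} \left(-4\right) = - \frac{64}{3}$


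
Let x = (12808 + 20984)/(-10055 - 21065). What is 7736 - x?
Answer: 15048632/1945 ≈ 7737.1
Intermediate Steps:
x = -2112/1945 (x = 33792/(-31120) = 33792*(-1/31120) = -2112/1945 ≈ -1.0859)
7736 - x = 7736 - 1*(-2112/1945) = 7736 + 2112/1945 = 15048632/1945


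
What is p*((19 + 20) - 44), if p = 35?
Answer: -175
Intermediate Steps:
p*((19 + 20) - 44) = 35*((19 + 20) - 44) = 35*(39 - 44) = 35*(-5) = -175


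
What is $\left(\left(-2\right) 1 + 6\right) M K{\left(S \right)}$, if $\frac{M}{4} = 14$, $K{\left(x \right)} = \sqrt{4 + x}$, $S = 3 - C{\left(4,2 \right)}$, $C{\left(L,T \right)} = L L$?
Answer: $672 i \approx 672.0 i$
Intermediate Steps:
$C{\left(L,T \right)} = L^{2}$
$S = -13$ ($S = 3 - 4^{2} = 3 - 16 = -13$)
$M = 56$ ($M = 4 \cdot 14 = 56$)
$\left(\left(-2\right) 1 + 6\right) M K{\left(S \right)} = \left(\left(-2\right) 1 + 6\right) 56 \sqrt{4 - 13} = \left(-2 + 6\right) 56 \sqrt{-9} = 4 \cdot 56 \cdot 3 i = 224 \cdot 3 i = 672 i$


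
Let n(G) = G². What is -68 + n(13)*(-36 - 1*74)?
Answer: -18658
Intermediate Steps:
-68 + n(13)*(-36 - 1*74) = -68 + 13²*(-36 - 1*74) = -68 + 169*(-36 - 74) = -68 + 169*(-110) = -68 - 18590 = -18658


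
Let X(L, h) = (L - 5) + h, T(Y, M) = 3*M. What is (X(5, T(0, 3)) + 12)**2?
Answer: 441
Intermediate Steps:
X(L, h) = -5 + L + h (X(L, h) = (-5 + L) + h = -5 + L + h)
(X(5, T(0, 3)) + 12)**2 = ((-5 + 5 + 3*3) + 12)**2 = ((-5 + 5 + 9) + 12)**2 = (9 + 12)**2 = 21**2 = 441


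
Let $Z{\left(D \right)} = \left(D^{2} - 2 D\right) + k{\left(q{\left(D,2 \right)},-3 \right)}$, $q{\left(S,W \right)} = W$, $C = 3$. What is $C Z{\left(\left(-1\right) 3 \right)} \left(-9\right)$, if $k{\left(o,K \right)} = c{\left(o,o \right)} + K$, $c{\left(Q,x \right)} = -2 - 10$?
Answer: $0$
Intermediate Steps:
$c{\left(Q,x \right)} = -12$ ($c{\left(Q,x \right)} = -2 - 10 = -12$)
$k{\left(o,K \right)} = -12 + K$
$Z{\left(D \right)} = -15 + D^{2} - 2 D$ ($Z{\left(D \right)} = \left(D^{2} - 2 D\right) - 15 = -15 + D^{2} - 2 D$)
$C Z{\left(\left(-1\right) 3 \right)} \left(-9\right) = 3 \left(-15 + \left(\left(-1\right) 3\right)^{2} - 2 \left(\left(-1\right) 3\right)\right) \left(-9\right) = 3 \left(-15 + \left(-3\right)^{2} - -6\right) \left(-9\right) = 3 \left(-15 + 9 + 6\right) \left(-9\right) = 3 \cdot 0 \left(-9\right) = 0 \left(-9\right) = 0$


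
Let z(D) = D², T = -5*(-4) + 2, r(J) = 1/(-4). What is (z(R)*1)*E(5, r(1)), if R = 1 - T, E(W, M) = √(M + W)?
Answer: 441*√19/2 ≈ 961.14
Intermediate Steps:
r(J) = -¼
T = 22 (T = 20 + 2 = 22)
R = -21 (R = 1 - 1*22 = 1 - 22 = -21)
(z(R)*1)*E(5, r(1)) = ((-21)²*1)*√(-¼ + 5) = (441*1)*√(19/4) = 441*(√19/2) = 441*√19/2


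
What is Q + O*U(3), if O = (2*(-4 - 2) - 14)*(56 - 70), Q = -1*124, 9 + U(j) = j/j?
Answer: -3036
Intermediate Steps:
U(j) = -8 (U(j) = -9 + j/j = -9 + 1 = -8)
Q = -124
O = 364 (O = (2*(-6) - 14)*(-14) = (-12 - 14)*(-14) = -26*(-14) = 364)
Q + O*U(3) = -124 + 364*(-8) = -124 - 2912 = -3036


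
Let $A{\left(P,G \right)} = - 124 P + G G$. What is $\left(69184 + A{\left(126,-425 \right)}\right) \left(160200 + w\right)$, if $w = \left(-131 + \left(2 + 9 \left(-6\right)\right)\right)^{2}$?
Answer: $45359058465$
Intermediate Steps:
$A{\left(P,G \right)} = G^{2} - 124 P$ ($A{\left(P,G \right)} = - 124 P + G^{2} = G^{2} - 124 P$)
$w = 33489$ ($w = \left(-131 + \left(2 - 54\right)\right)^{2} = \left(-131 - 52\right)^{2} = \left(-183\right)^{2} = 33489$)
$\left(69184 + A{\left(126,-425 \right)}\right) \left(160200 + w\right) = \left(69184 + \left(\left(-425\right)^{2} - 15624\right)\right) \left(160200 + 33489\right) = \left(69184 + \left(180625 - 15624\right)\right) 193689 = \left(69184 + 165001\right) 193689 = 234185 \cdot 193689 = 45359058465$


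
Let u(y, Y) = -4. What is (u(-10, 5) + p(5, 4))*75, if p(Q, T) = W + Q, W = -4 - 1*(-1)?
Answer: -150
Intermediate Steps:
W = -3 (W = -4 + 1 = -3)
p(Q, T) = -3 + Q
(u(-10, 5) + p(5, 4))*75 = (-4 + (-3 + 5))*75 = (-4 + 2)*75 = -2*75 = -150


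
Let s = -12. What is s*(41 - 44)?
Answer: 36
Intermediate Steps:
s*(41 - 44) = -12*(41 - 44) = -12*(-3) = 36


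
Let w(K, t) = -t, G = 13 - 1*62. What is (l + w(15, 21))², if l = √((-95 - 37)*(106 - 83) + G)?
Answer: (21 - I*√3085)² ≈ -2644.0 - 2332.8*I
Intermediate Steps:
G = -49 (G = 13 - 62 = -49)
l = I*√3085 (l = √((-95 - 37)*(106 - 83) - 49) = √(-132*23 - 49) = √(-3036 - 49) = √(-3085) = I*√3085 ≈ 55.543*I)
(l + w(15, 21))² = (I*√3085 - 1*21)² = (I*√3085 - 21)² = (-21 + I*√3085)²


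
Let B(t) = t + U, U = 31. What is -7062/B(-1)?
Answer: -1177/5 ≈ -235.40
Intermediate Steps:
B(t) = 31 + t (B(t) = t + 31 = 31 + t)
-7062/B(-1) = -7062/(31 - 1) = -7062/30 = -7062*1/30 = -1177/5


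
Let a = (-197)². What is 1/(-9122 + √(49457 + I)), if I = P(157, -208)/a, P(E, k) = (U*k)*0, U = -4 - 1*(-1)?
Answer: -9122/83161427 - 19*√137/83161427 ≈ -0.00011236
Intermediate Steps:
U = -3 (U = -4 + 1 = -3)
P(E, k) = 0 (P(E, k) = -3*k*0 = 0)
a = 38809
I = 0 (I = 0/38809 = 0*(1/38809) = 0)
1/(-9122 + √(49457 + I)) = 1/(-9122 + √(49457 + 0)) = 1/(-9122 + √49457) = 1/(-9122 + 19*√137)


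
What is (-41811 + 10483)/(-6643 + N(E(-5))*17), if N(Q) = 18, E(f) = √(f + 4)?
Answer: 31328/6337 ≈ 4.9437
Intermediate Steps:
E(f) = √(4 + f)
(-41811 + 10483)/(-6643 + N(E(-5))*17) = (-41811 + 10483)/(-6643 + 18*17) = -31328/(-6643 + 306) = -31328/(-6337) = -31328*(-1/6337) = 31328/6337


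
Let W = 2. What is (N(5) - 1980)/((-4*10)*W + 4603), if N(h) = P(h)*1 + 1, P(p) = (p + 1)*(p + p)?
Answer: -1919/4523 ≈ -0.42428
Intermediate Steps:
P(p) = 2*p*(1 + p) (P(p) = (1 + p)*(2*p) = 2*p*(1 + p))
N(h) = 1 + 2*h*(1 + h) (N(h) = (2*h*(1 + h))*1 + 1 = 2*h*(1 + h) + 1 = 1 + 2*h*(1 + h))
(N(5) - 1980)/((-4*10)*W + 4603) = ((1 + 2*5*(1 + 5)) - 1980)/(-4*10*2 + 4603) = ((1 + 2*5*6) - 1980)/(-40*2 + 4603) = ((1 + 60) - 1980)/(-80 + 4603) = (61 - 1980)/4523 = -1919*1/4523 = -1919/4523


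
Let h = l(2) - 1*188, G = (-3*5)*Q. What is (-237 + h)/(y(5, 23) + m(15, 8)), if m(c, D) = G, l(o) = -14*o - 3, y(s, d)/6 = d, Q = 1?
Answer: -152/41 ≈ -3.7073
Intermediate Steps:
y(s, d) = 6*d
l(o) = -3 - 14*o
G = -15 (G = -3*5*1 = -15*1 = -15)
m(c, D) = -15
h = -219 (h = (-3 - 14*2) - 1*188 = (-3 - 28) - 188 = -31 - 188 = -219)
(-237 + h)/(y(5, 23) + m(15, 8)) = (-237 - 219)/(6*23 - 15) = -456/(138 - 15) = -456/123 = -456*1/123 = -152/41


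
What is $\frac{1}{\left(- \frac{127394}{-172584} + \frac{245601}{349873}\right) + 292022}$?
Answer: $\frac{30191240916}{8816550034034125} \approx 3.4244 \cdot 10^{-6}$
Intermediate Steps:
$\frac{1}{\left(- \frac{127394}{-172584} + \frac{245601}{349873}\right) + 292022} = \frac{1}{\left(\left(-127394\right) \left(- \frac{1}{172584}\right) + 245601 \cdot \frac{1}{349873}\right) + 292022} = \frac{1}{\left(\frac{63697}{86292} + \frac{245601}{349873}\right) + 292022} = \frac{1}{\frac{43479261973}{30191240916} + 292022} = \frac{1}{\frac{8816550034034125}{30191240916}} = \frac{30191240916}{8816550034034125}$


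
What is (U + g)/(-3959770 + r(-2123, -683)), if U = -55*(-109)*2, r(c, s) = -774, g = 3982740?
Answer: -1997365/1980272 ≈ -1.0086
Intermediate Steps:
U = 11990 (U = 5995*2 = 11990)
(U + g)/(-3959770 + r(-2123, -683)) = (11990 + 3982740)/(-3959770 - 774) = 3994730/(-3960544) = 3994730*(-1/3960544) = -1997365/1980272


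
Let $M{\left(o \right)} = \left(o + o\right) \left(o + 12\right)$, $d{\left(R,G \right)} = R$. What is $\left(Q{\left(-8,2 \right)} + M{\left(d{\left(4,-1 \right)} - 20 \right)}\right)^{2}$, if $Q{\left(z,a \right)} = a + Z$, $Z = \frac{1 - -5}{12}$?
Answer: $\frac{68121}{4} \approx 17030.0$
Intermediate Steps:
$Z = \frac{1}{2}$ ($Z = \left(1 + 5\right) \frac{1}{12} = 6 \cdot \frac{1}{12} = \frac{1}{2} \approx 0.5$)
$Q{\left(z,a \right)} = \frac{1}{2} + a$ ($Q{\left(z,a \right)} = a + \frac{1}{2} = \frac{1}{2} + a$)
$M{\left(o \right)} = 2 o \left(12 + o\right)$
$\left(Q{\left(-8,2 \right)} + M{\left(d{\left(4,-1 \right)} - 20 \right)}\right)^{2} = \left(\left(\frac{1}{2} + 2\right) + 2 \left(4 - 20\right) \left(12 + \left(4 - 20\right)\right)\right)^{2} = \left(\frac{5}{2} + 2 \left(4 - 20\right) \left(12 + \left(4 - 20\right)\right)\right)^{2} = \left(\frac{5}{2} + 2 \left(-16\right) \left(12 - 16\right)\right)^{2} = \left(\frac{5}{2} + 2 \left(-16\right) \left(-4\right)\right)^{2} = \left(\frac{5}{2} + 128\right)^{2} = \left(\frac{261}{2}\right)^{2} = \frac{68121}{4}$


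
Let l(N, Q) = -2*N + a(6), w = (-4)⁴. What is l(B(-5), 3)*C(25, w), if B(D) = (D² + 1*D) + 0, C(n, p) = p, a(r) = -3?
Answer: -11008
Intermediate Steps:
w = 256
B(D) = D + D² (B(D) = (D² + D) + 0 = (D + D²) + 0 = D + D²)
l(N, Q) = -3 - 2*N (l(N, Q) = -2*N - 3 = -3 - 2*N)
l(B(-5), 3)*C(25, w) = (-3 - (-10)*(1 - 5))*256 = (-3 - (-10)*(-4))*256 = (-3 - 2*20)*256 = (-3 - 40)*256 = -43*256 = -11008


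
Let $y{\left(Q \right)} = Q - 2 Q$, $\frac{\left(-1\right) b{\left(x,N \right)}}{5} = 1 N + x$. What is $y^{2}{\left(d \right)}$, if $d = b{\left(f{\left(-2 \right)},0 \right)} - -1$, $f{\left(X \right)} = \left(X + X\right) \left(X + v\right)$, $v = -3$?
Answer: $9801$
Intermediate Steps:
$f{\left(X \right)} = 2 X \left(-3 + X\right)$ ($f{\left(X \right)} = \left(X + X\right) \left(X - 3\right) = 2 X \left(-3 + X\right)$)
$b{\left(x,N \right)} = - 5 N - 5 x$ ($b{\left(x,N \right)} = - 5 \left(1 N + x\right) = - 5 \left(N + x\right) = - 5 N - 5 x$)
$d = -99$ ($d = \left(\left(-5\right) 0 - 5 \cdot 2 \left(-2\right) \left(-3 - 2\right)\right) - -1 = \left(0 - 5 \cdot 2 \left(-2\right) \left(-5\right)\right) + 1 = \left(0 - 100\right) + 1 = -100 + 1 = -99$)
$y{\left(Q \right)} = - Q$
$y^{2}{\left(d \right)} = \left(\left(-1\right) \left(-99\right)\right)^{2} = 99^{2} = 9801$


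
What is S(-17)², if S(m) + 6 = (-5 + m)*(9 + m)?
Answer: 28900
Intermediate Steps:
S(m) = -6 + (-5 + m)*(9 + m)
S(-17)² = (-51 + (-17)² + 4*(-17))² = (-51 + 289 - 68)² = 170² = 28900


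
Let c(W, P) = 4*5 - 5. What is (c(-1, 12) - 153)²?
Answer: 19044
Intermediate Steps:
c(W, P) = 15 (c(W, P) = 20 - 5 = 15)
(c(-1, 12) - 153)² = (15 - 153)² = (-138)² = 19044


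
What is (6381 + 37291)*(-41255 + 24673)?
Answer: -724169104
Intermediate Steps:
(6381 + 37291)*(-41255 + 24673) = 43672*(-16582) = -724169104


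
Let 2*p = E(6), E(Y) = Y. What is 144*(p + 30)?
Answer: 4752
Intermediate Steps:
p = 3 (p = (½)*6 = 3)
144*(p + 30) = 144*(3 + 30) = 144*33 = 4752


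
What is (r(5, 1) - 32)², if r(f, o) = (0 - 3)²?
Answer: 529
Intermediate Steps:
r(f, o) = 9 (r(f, o) = (-3)² = 9)
(r(5, 1) - 32)² = (9 - 32)² = (-23)² = 529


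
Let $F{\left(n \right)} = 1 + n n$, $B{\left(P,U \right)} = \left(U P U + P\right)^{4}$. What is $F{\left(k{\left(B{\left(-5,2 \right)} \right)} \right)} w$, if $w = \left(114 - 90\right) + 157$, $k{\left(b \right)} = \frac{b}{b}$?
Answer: $362$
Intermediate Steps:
$B{\left(P,U \right)} = \left(P + P U^{2}\right)^{4}$ ($B{\left(P,U \right)} = \left(P U U + P\right)^{4} = \left(P U^{2} + P\right)^{4} = \left(P + P U^{2}\right)^{4}$)
$k{\left(b \right)} = 1$
$F{\left(n \right)} = 1 + n^{2}$
$w = 181$ ($w = 24 + 157 = 181$)
$F{\left(k{\left(B{\left(-5,2 \right)} \right)} \right)} w = \left(1 + 1^{2}\right) 181 = \left(1 + 1\right) 181 = 2 \cdot 181 = 362$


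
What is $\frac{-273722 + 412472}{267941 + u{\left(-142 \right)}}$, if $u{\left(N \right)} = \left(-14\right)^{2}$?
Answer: $\frac{46250}{89379} \approx 0.51746$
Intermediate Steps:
$u{\left(N \right)} = 196$
$\frac{-273722 + 412472}{267941 + u{\left(-142 \right)}} = \frac{-273722 + 412472}{267941 + 196} = \frac{138750}{268137} = 138750 \cdot \frac{1}{268137} = \frac{46250}{89379}$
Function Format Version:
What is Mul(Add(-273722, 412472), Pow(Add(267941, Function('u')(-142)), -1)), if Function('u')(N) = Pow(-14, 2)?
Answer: Rational(46250, 89379) ≈ 0.51746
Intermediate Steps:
Function('u')(N) = 196
Mul(Add(-273722, 412472), Pow(Add(267941, Function('u')(-142)), -1)) = Mul(Add(-273722, 412472), Pow(Add(267941, 196), -1)) = Mul(138750, Pow(268137, -1)) = Mul(138750, Rational(1, 268137)) = Rational(46250, 89379)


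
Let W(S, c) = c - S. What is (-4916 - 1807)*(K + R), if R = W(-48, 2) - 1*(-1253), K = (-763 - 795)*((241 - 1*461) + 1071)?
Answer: 8904983265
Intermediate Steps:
K = -1325858 (K = -1558*((241 - 461) + 1071) = -1558*(-220 + 1071) = -1558*851 = -1325858)
R = 1303 (R = (2 - 1*(-48)) - 1*(-1253) = (2 + 48) + 1253 = 50 + 1253 = 1303)
(-4916 - 1807)*(K + R) = (-4916 - 1807)*(-1325858 + 1303) = -6723*(-1324555) = 8904983265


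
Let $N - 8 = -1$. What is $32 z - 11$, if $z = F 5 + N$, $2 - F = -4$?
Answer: $1173$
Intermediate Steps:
$N = 7$ ($N = 8 - 1 = 7$)
$F = 6$ ($F = 2 - -4 = 2 + 4 = 6$)
$z = 37$ ($z = 6 \cdot 5 + 7 = 30 + 7 = 37$)
$32 z - 11 = 32 \cdot 37 - 11 = 1184 - 11 = 1173$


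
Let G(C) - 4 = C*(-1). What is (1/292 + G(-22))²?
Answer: 57653649/85264 ≈ 676.18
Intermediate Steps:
G(C) = 4 - C (G(C) = 4 + C*(-1) = 4 - C)
(1/292 + G(-22))² = (1/292 + (4 - 1*(-22)))² = (1/292 + (4 + 22))² = (1/292 + 26)² = (7593/292)² = 57653649/85264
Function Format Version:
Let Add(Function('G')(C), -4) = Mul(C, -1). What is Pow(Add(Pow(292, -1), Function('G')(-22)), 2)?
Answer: Rational(57653649, 85264) ≈ 676.18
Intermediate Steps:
Function('G')(C) = Add(4, Mul(-1, C)) (Function('G')(C) = Add(4, Mul(C, -1)) = Add(4, Mul(-1, C)))
Pow(Add(Pow(292, -1), Function('G')(-22)), 2) = Pow(Add(Pow(292, -1), Add(4, Mul(-1, -22))), 2) = Pow(Add(Rational(1, 292), Add(4, 22)), 2) = Pow(Add(Rational(1, 292), 26), 2) = Pow(Rational(7593, 292), 2) = Rational(57653649, 85264)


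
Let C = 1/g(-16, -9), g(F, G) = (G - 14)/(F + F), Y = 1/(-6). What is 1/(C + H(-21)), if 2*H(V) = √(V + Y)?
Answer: 17664/91759 - 1058*I*√762/91759 ≈ 0.1925 - 0.31828*I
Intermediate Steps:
Y = -⅙ ≈ -0.16667
H(V) = √(-⅙ + V)/2 (H(V) = √(V - ⅙)/2 = √(-⅙ + V)/2)
g(F, G) = (-14 + G)/(2*F) (g(F, G) = (-14 + G)/((2*F)) = (-14 + G)*(1/(2*F)) = (-14 + G)/(2*F))
C = 32/23 (C = 1/((½)*(-14 - 9)/(-16)) = 1/((½)*(-1/16)*(-23)) = 1/(23/32) = 32/23 ≈ 1.3913)
1/(C + H(-21)) = 1/(32/23 + √(-6 + 36*(-21))/12) = 1/(32/23 + √(-6 - 756)/12) = 1/(32/23 + √(-762)/12) = 1/(32/23 + (I*√762)/12) = 1/(32/23 + I*√762/12)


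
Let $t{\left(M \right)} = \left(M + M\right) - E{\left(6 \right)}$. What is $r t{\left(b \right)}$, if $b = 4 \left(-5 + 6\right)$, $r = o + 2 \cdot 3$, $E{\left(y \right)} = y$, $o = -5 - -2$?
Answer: $6$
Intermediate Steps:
$o = -3$ ($o = -5 + 2 = -3$)
$r = 3$ ($r = -3 + 2 \cdot 3 = -3 + 6 = 3$)
$b = 4$ ($b = 4 \cdot 1 = 4$)
$t{\left(M \right)} = -6 + 2 M$ ($t{\left(M \right)} = \left(M + M\right) - 6 = 2 M - 6 = -6 + 2 M$)
$r t{\left(b \right)} = 3 \left(-6 + 2 \cdot 4\right) = 3 \left(-6 + 8\right) = 3 \cdot 2 = 6$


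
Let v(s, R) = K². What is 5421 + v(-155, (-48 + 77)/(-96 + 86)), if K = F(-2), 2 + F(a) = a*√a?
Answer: 5417 + 8*I*√2 ≈ 5417.0 + 11.314*I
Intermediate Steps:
F(a) = -2 + a^(3/2) (F(a) = -2 + a*√a = -2 + a^(3/2))
K = -2 - 2*I*√2 (K = -2 + (-2)^(3/2) = -2 - 2*I*√2 ≈ -2.0 - 2.8284*I)
v(s, R) = (-2 - 2*I*√2)²
5421 + v(-155, (-48 + 77)/(-96 + 86)) = 5421 + (-4 + 8*I*√2) = 5417 + 8*I*√2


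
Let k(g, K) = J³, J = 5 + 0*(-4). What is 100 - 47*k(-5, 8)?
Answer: -5775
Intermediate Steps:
J = 5 (J = 5 + 0 = 5)
k(g, K) = 125 (k(g, K) = 5³ = 125)
100 - 47*k(-5, 8) = 100 - 47*125 = 100 - 5875 = -5775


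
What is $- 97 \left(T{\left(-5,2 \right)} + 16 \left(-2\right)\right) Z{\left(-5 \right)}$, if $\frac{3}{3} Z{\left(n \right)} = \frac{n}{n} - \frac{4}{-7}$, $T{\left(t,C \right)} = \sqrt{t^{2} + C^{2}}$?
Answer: $\frac{34144}{7} - \frac{1067 \sqrt{29}}{7} \approx 4056.9$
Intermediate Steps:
$T{\left(t,C \right)} = \sqrt{C^{2} + t^{2}}$
$Z{\left(n \right)} = \frac{11}{7}$ ($Z{\left(n \right)} = \frac{n}{n} - \frac{4}{-7} = 1 - - \frac{4}{7} = 1 + \frac{4}{7} = \frac{11}{7}$)
$- 97 \left(T{\left(-5,2 \right)} + 16 \left(-2\right)\right) Z{\left(-5 \right)} = - 97 \left(\sqrt{2^{2} + \left(-5\right)^{2}} + 16 \left(-2\right)\right) \frac{11}{7} = - 97 \left(\sqrt{4 + 25} - 32\right) \frac{11}{7} = - 97 \left(\sqrt{29} - 32\right) \frac{11}{7} = - 97 \left(-32 + \sqrt{29}\right) \frac{11}{7} = \left(3104 - 97 \sqrt{29}\right) \frac{11}{7} = \frac{34144}{7} - \frac{1067 \sqrt{29}}{7}$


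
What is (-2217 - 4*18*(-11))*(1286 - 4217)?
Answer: 4176675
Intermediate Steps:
(-2217 - 4*18*(-11))*(1286 - 4217) = (-2217 - 72*(-11))*(-2931) = (-2217 + 792)*(-2931) = -1425*(-2931) = 4176675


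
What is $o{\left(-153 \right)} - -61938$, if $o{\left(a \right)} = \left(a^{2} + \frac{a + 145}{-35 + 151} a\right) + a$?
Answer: $\frac{2470932}{29} \approx 85205.0$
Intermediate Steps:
$o{\left(a \right)} = a + a^{2} + a \left(\frac{5}{4} + \frac{a}{116}\right)$ ($o{\left(a \right)} = \left(a^{2} + \frac{145 + a}{116} a\right) + a = \left(a^{2} + \left(145 + a\right) \frac{1}{116} a\right) + a = \left(a^{2} + \left(\frac{5}{4} + \frac{a}{116}\right) a\right) + a = \left(a^{2} + a \left(\frac{5}{4} + \frac{a}{116}\right)\right) + a = a + a^{2} + a \left(\frac{5}{4} + \frac{a}{116}\right)$)
$o{\left(-153 \right)} - -61938 = \frac{9}{116} \left(-153\right) \left(29 + 13 \left(-153\right)\right) - -61938 = \frac{9}{116} \left(-153\right) \left(29 - 1989\right) + 61938 = \frac{9}{116} \left(-153\right) \left(-1960\right) + 61938 = \frac{674730}{29} + 61938 = \frac{2470932}{29}$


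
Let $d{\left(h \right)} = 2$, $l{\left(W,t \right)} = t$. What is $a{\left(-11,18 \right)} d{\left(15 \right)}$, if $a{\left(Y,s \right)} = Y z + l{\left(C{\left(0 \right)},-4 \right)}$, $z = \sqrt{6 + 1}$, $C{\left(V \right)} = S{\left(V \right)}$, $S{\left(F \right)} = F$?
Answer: $-8 - 22 \sqrt{7} \approx -66.207$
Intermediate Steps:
$C{\left(V \right)} = V$
$z = \sqrt{7} \approx 2.6458$
$a{\left(Y,s \right)} = -4 + Y \sqrt{7}$ ($a{\left(Y,s \right)} = Y \sqrt{7} - 4 = -4 + Y \sqrt{7}$)
$a{\left(-11,18 \right)} d{\left(15 \right)} = \left(-4 - 11 \sqrt{7}\right) 2 = -8 - 22 \sqrt{7}$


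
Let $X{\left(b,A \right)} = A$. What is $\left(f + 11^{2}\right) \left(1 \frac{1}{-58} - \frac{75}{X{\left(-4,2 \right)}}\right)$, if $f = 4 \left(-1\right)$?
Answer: $- \frac{127296}{29} \approx -4389.5$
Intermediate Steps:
$f = -4$
$\left(f + 11^{2}\right) \left(1 \frac{1}{-58} - \frac{75}{X{\left(-4,2 \right)}}\right) = \left(-4 + 11^{2}\right) \left(1 \frac{1}{-58} - \frac{75}{2}\right) = \left(-4 + 121\right) \left(1 \left(- \frac{1}{58}\right) - \frac{75}{2}\right) = 117 \left(- \frac{1}{58} - \frac{75}{2}\right) = 117 \left(- \frac{1088}{29}\right) = - \frac{127296}{29}$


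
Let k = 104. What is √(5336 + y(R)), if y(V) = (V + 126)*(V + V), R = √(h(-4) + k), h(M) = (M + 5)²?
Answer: √(5546 + 252*√105) ≈ 90.157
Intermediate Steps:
h(M) = (5 + M)²
R = √105 (R = √((5 - 4)² + 104) = √(1² + 104) = √(1 + 104) = √105 ≈ 10.247)
y(V) = 2*V*(126 + V) (y(V) = (126 + V)*(2*V) = 2*V*(126 + V))
√(5336 + y(R)) = √(5336 + 2*√105*(126 + √105))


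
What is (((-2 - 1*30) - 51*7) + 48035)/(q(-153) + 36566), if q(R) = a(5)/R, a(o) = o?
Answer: 7289838/5594593 ≈ 1.3030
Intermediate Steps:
q(R) = 5/R
(((-2 - 1*30) - 51*7) + 48035)/(q(-153) + 36566) = (((-2 - 1*30) - 51*7) + 48035)/(5/(-153) + 36566) = (((-2 - 30) - 357) + 48035)/(5*(-1/153) + 36566) = ((-32 - 357) + 48035)/(-5/153 + 36566) = (-389 + 48035)/(5594593/153) = 47646*(153/5594593) = 7289838/5594593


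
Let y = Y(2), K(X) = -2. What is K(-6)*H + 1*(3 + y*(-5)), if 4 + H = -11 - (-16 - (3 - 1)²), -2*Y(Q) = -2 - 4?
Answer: -22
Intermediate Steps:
Y(Q) = 3 (Y(Q) = -(-2 - 4)/2 = -½*(-6) = 3)
y = 3
H = 5 (H = -4 + (-11 - (-16 - (3 - 1)²)) = -4 + (-11 - (-16 - 1*2²)) = -4 + (-11 - (-16 - 1*4)) = -4 + (-11 - (-16 - 4)) = -4 + (-11 - 1*(-20)) = -4 + (-11 + 20) = -4 + 9 = 5)
K(-6)*H + 1*(3 + y*(-5)) = -2*5 + 1*(3 + 3*(-5)) = -10 + 1*(3 - 15) = -10 + 1*(-12) = -10 - 12 = -22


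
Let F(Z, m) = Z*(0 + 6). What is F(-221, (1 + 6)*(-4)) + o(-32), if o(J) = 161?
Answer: -1165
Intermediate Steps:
F(Z, m) = 6*Z (F(Z, m) = Z*6 = 6*Z)
F(-221, (1 + 6)*(-4)) + o(-32) = 6*(-221) + 161 = -1326 + 161 = -1165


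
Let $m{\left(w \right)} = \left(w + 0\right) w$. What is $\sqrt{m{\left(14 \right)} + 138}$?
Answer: $\sqrt{334} \approx 18.276$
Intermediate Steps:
$m{\left(w \right)} = w^{2}$ ($m{\left(w \right)} = w w = w^{2}$)
$\sqrt{m{\left(14 \right)} + 138} = \sqrt{14^{2} + 138} = \sqrt{196 + 138} = \sqrt{334}$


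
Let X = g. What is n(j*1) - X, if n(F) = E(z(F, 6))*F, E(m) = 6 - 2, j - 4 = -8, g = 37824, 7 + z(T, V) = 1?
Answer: -37840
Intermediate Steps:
z(T, V) = -6 (z(T, V) = -7 + 1 = -6)
j = -4 (j = 4 - 8 = -4)
E(m) = 4
X = 37824
n(F) = 4*F
n(j*1) - X = 4*(-4*1) - 1*37824 = 4*(-4) - 37824 = -16 - 37824 = -37840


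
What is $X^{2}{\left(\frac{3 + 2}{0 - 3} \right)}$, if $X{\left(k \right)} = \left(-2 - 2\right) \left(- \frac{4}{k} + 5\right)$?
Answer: $\frac{21904}{25} \approx 876.16$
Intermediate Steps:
$X{\left(k \right)} = -20 + \frac{16}{k}$ ($X{\left(k \right)} = - 4 \left(5 - \frac{4}{k}\right) = -20 + \frac{16}{k}$)
$X^{2}{\left(\frac{3 + 2}{0 - 3} \right)} = \left(-20 + \frac{16}{\left(3 + 2\right) \frac{1}{0 - 3}}\right)^{2} = \left(-20 + \frac{16}{5 \frac{1}{-3}}\right)^{2} = \left(-20 + \frac{16}{5 \left(- \frac{1}{3}\right)}\right)^{2} = \left(-20 + \frac{16}{- \frac{5}{3}}\right)^{2} = \left(-20 + 16 \left(- \frac{3}{5}\right)\right)^{2} = \left(-20 - \frac{48}{5}\right)^{2} = \left(- \frac{148}{5}\right)^{2} = \frac{21904}{25}$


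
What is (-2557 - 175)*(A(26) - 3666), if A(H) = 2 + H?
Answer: 9939016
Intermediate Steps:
(-2557 - 175)*(A(26) - 3666) = (-2557 - 175)*((2 + 26) - 3666) = -2732*(28 - 3666) = -2732*(-3638) = 9939016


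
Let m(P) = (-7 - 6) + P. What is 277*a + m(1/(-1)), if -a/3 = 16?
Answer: -13310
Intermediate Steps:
m(P) = -13 + P
a = -48 (a = -3*16 = -48)
277*a + m(1/(-1)) = 277*(-48) + (-13 + 1/(-1)) = -13296 + (-13 - 1) = -13296 - 14 = -13310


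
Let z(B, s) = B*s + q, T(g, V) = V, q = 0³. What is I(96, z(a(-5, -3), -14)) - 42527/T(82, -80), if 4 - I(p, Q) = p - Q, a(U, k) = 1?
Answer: 34047/80 ≈ 425.59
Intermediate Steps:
q = 0
z(B, s) = B*s (z(B, s) = B*s + 0 = B*s)
I(p, Q) = 4 + Q - p (I(p, Q) = 4 - (p - Q) = 4 + (Q - p) = 4 + Q - p)
I(96, z(a(-5, -3), -14)) - 42527/T(82, -80) = (4 + 1*(-14) - 1*96) - 42527/(-80) = (4 - 14 - 96) - 42527*(-1)/80 = -106 - 1*(-42527/80) = -106 + 42527/80 = 34047/80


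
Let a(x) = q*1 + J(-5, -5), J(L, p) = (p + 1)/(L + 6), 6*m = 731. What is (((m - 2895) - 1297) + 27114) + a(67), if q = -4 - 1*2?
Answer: 138203/6 ≈ 23034.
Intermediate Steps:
m = 731/6 (m = (⅙)*731 = 731/6 ≈ 121.83)
q = -6 (q = -4 - 2 = -6)
J(L, p) = (1 + p)/(6 + L)
a(x) = -10 (a(x) = -6*1 + (1 - 5)/(6 - 5) = -6 - 4/1 = -6 + 1*(-4) = -6 - 4 = -10)
(((m - 2895) - 1297) + 27114) + a(67) = (((731/6 - 2895) - 1297) + 27114) - 10 = ((-16639/6 - 1297) + 27114) - 10 = (-24421/6 + 27114) - 10 = 138263/6 - 10 = 138203/6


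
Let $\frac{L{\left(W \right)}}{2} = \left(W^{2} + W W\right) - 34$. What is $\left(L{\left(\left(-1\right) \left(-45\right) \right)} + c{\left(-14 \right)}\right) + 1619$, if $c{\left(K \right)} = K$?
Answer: $9637$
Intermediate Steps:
$L{\left(W \right)} = -68 + 4 W^{2}$ ($L{\left(W \right)} = 2 \left(\left(W^{2} + W W\right) - 34\right) = 2 \left(\left(W^{2} + W^{2}\right) - 34\right) = 2 \left(2 W^{2} - 34\right) = 2 \left(-34 + 2 W^{2}\right) = -68 + 4 W^{2}$)
$\left(L{\left(\left(-1\right) \left(-45\right) \right)} + c{\left(-14 \right)}\right) + 1619 = \left(\left(-68 + 4 \left(\left(-1\right) \left(-45\right)\right)^{2}\right) - 14\right) + 1619 = \left(\left(-68 + 4 \cdot 45^{2}\right) - 14\right) + 1619 = \left(\left(-68 + 4 \cdot 2025\right) - 14\right) + 1619 = \left(\left(-68 + 8100\right) - 14\right) + 1619 = \left(8032 - 14\right) + 1619 = 8018 + 1619 = 9637$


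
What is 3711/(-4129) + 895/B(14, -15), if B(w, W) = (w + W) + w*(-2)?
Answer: -3803074/119741 ≈ -31.761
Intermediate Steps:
B(w, W) = W - w (B(w, W) = (W + w) - 2*w = W - w)
3711/(-4129) + 895/B(14, -15) = 3711/(-4129) + 895/(-15 - 1*14) = 3711*(-1/4129) + 895/(-15 - 14) = -3711/4129 + 895/(-29) = -3711/4129 + 895*(-1/29) = -3711/4129 - 895/29 = -3803074/119741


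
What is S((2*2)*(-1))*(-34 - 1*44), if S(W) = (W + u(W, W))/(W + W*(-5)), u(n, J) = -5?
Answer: 351/8 ≈ 43.875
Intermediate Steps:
S(W) = -(-5 + W)/(4*W) (S(W) = (W - 5)/(W + W*(-5)) = (-5 + W)/(W - 5*W) = (-5 + W)/((-4*W)) = (-5 + W)*(-1/(4*W)) = -(-5 + W)/(4*W))
S((2*2)*(-1))*(-34 - 1*44) = ((5 - 2*2*(-1))/(4*(((2*2)*(-1)))))*(-34 - 1*44) = ((5 - 4*(-1))/(4*((4*(-1)))))*(-34 - 44) = ((1/4)*(5 - 1*(-4))/(-4))*(-78) = ((1/4)*(-1/4)*(5 + 4))*(-78) = ((1/4)*(-1/4)*9)*(-78) = -9/16*(-78) = 351/8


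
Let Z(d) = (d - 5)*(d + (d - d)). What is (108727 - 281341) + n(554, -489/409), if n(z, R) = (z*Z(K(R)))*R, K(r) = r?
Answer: -12145579064562/68417929 ≈ -1.7752e+5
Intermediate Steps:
Z(d) = d*(-5 + d) (Z(d) = (-5 + d)*(d + 0) = (-5 + d)*d = d*(-5 + d))
n(z, R) = z*R²*(-5 + R) (n(z, R) = (z*(R*(-5 + R)))*R = (R*z*(-5 + R))*R = z*R²*(-5 + R))
(108727 - 281341) + n(554, -489/409) = (108727 - 281341) + 554*(-489/409)²*(-5 - 489/409) = -172614 + 554*(-489*1/409)²*(-5 - 489*1/409) = -172614 + 554*(-489/409)²*(-5 - 489/409) = -172614 + 554*(239121/167281)*(-2534/409) = -172614 - 335686668156/68417929 = -12145579064562/68417929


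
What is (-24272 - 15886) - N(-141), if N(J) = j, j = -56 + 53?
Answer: -40155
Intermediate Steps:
j = -3
N(J) = -3
(-24272 - 15886) - N(-141) = (-24272 - 15886) - 1*(-3) = -40158 + 3 = -40155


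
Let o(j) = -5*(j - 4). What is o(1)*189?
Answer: 2835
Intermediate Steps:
o(j) = 20 - 5*j (o(j) = -5*(-4 + j) = 20 - 5*j)
o(1)*189 = (20 - 5*1)*189 = (20 - 5)*189 = 15*189 = 2835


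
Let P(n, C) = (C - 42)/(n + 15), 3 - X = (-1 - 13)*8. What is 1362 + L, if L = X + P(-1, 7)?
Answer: 2949/2 ≈ 1474.5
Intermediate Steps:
X = 115 (X = 3 - (-1 - 13)*8 = 3 - (-14)*8 = 3 - 1*(-112) = 3 + 112 = 115)
P(n, C) = (-42 + C)/(15 + n)
L = 225/2 (L = 115 + (-42 + 7)/(15 - 1) = 115 - 35/14 = 115 + (1/14)*(-35) = 115 - 5/2 = 225/2 ≈ 112.50)
1362 + L = 1362 + 225/2 = 2949/2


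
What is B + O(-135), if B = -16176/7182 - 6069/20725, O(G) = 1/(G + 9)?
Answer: -18096023/7087950 ≈ -2.5531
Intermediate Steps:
O(G) = 1/(9 + G)
B = -63139193/24807825 (B = -16176*1/7182 - 6069*1/20725 = -2696/1197 - 6069/20725 = -63139193/24807825 ≈ -2.5451)
B + O(-135) = -63139193/24807825 + 1/(9 - 135) = -63139193/24807825 + 1/(-126) = -63139193/24807825 - 1/126 = -18096023/7087950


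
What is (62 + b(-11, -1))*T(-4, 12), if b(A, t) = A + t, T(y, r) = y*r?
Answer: -2400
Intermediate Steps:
T(y, r) = r*y
(62 + b(-11, -1))*T(-4, 12) = (62 + (-11 - 1))*(12*(-4)) = (62 - 12)*(-48) = 50*(-48) = -2400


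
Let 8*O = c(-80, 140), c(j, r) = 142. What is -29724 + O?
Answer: -118825/4 ≈ -29706.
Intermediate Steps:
O = 71/4 (O = (1/8)*142 = 71/4 ≈ 17.750)
-29724 + O = -29724 + 71/4 = -118825/4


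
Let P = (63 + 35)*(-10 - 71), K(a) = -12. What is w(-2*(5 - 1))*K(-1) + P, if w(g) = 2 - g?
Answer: -8058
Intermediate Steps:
P = -7938 (P = 98*(-81) = -7938)
w(-2*(5 - 1))*K(-1) + P = (2 - (-2)*(5 - 1))*(-12) - 7938 = (2 - (-2)*4)*(-12) - 7938 = (2 - 1*(-8))*(-12) - 7938 = (2 + 8)*(-12) - 7938 = 10*(-12) - 7938 = -120 - 7938 = -8058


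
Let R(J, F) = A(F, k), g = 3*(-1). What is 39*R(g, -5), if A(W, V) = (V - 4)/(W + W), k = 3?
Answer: 39/10 ≈ 3.9000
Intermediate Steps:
A(W, V) = (-4 + V)/(2*W) (A(W, V) = (-4 + V)/((2*W)) = (-4 + V)*(1/(2*W)) = (-4 + V)/(2*W))
g = -3
R(J, F) = -1/(2*F) (R(J, F) = (-4 + 3)/(2*F) = (1/2)*(-1)/F = -1/(2*F))
39*R(g, -5) = 39*(-1/2/(-5)) = 39*(-1/2*(-1/5)) = 39*(1/10) = 39/10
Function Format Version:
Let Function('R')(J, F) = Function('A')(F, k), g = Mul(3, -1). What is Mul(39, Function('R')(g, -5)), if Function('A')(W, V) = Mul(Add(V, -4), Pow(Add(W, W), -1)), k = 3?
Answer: Rational(39, 10) ≈ 3.9000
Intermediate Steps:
Function('A')(W, V) = Mul(Rational(1, 2), Pow(W, -1), Add(-4, V)) (Function('A')(W, V) = Mul(Add(-4, V), Pow(Mul(2, W), -1)) = Mul(Add(-4, V), Mul(Rational(1, 2), Pow(W, -1))) = Mul(Rational(1, 2), Pow(W, -1), Add(-4, V)))
g = -3
Function('R')(J, F) = Mul(Rational(-1, 2), Pow(F, -1)) (Function('R')(J, F) = Mul(Rational(1, 2), Pow(F, -1), Add(-4, 3)) = Mul(Rational(1, 2), Pow(F, -1), -1) = Mul(Rational(-1, 2), Pow(F, -1)))
Mul(39, Function('R')(g, -5)) = Mul(39, Mul(Rational(-1, 2), Pow(-5, -1))) = Mul(39, Mul(Rational(-1, 2), Rational(-1, 5))) = Mul(39, Rational(1, 10)) = Rational(39, 10)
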